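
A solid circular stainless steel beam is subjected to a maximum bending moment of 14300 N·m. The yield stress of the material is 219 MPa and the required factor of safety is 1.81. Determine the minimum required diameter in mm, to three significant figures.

σ_allow = 219/1.81 = 121.0 MPa.
For a solid circular section σ = 32M/(πd³), so d³ = 32M/(π σ_allow) = 32×1.4300×10^7/(π×121.0) = 1.204×10^6 mm³.
d = 106.4 mm.

d = 106 mm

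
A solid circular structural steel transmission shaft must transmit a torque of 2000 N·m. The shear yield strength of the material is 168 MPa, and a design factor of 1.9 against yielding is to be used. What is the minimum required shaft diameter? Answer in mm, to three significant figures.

Allowable shear stress τ_allow = 168/1.9 = 88.42 MPa.
For a solid shaft τ = 16T/(πd³), so d³ = 16T/(π τ_allow) = 16×2000000/(π×88.42) = 115200 mm³.
d = (115200)^(1/3) = 48.66 mm.

d = 48.7 mm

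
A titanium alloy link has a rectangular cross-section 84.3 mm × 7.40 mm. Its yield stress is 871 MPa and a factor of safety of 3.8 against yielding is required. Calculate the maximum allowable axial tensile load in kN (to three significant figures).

F_allow = 143 kN

σ_allow = 871/3.8 = 229.2 MPa.
A = 84.3×7.40 = 623.8 mm².
F_allow = σ_allow × A = 229.2×623.8 = 143000 N.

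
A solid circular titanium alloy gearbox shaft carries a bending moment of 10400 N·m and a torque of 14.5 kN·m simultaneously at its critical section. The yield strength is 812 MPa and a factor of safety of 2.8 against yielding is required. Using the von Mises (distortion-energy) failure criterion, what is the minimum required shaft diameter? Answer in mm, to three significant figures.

σ_allow = σ_y/n = 812/2.8 = 290.0 MPa.
For a solid shaft σ_b = 32M/(πd³) and τ = 16T/(πd³), so the von Mises stress is σ' = (16/πd³)·√(4M²+3T²).
√(4M²+3T²) = √(4×(1.040×10^7)² + 3×(1.450×10^7)²) = 3.261×10^7 N·mm.
d³ = 16×3.261×10^7/(π×290.0) = 572700 mm³.
d = 83.04 mm.

d = 83.0 mm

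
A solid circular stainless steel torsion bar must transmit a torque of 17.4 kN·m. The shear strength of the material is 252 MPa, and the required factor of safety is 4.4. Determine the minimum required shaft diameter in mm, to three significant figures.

Allowable shear stress τ_allow = 252/4.4 = 57.27 MPa.
For a solid shaft τ = 16T/(πd³), so d³ = 16T/(π τ_allow) = 16×1.7400×10^7/(π×57.27) = 1.547×10^6 mm³.
d = (1.547×10^6)^(1/3) = 115.7 mm.

d = 116 mm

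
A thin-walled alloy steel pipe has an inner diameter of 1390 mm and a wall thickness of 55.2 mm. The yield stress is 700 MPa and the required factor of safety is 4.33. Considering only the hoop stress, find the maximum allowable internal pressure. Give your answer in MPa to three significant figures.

p_allow = 12.8 MPa

σ_allow = 700/4.33 = 161.7 MPa.
σ_h = pD/(2t) → p_allow = 2σ_allow t/D = 2×161.7×55.2/1390 = 12.84 MPa.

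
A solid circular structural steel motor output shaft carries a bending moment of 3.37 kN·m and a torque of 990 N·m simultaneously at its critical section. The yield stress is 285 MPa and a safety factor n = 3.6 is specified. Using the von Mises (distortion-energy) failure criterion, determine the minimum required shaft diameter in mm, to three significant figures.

σ_allow = σ_y/n = 285/3.6 = 79.17 MPa.
For a solid shaft σ_b = 32M/(πd³) and τ = 16T/(πd³), so the von Mises stress is σ' = (16/πd³)·√(4M²+3T²).
√(4M²+3T²) = √(4×(3.370×10^6)² + 3×(990000)²) = 6.955×10^6 N·mm.
d³ = 16×6.955×10^6/(π×79.17) = 447400 mm³.
d = 76.48 mm.

d = 76.5 mm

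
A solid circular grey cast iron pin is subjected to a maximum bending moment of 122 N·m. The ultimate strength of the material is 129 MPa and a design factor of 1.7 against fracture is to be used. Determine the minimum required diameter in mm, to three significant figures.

σ_allow = 129/1.7 = 75.88 MPa.
For a solid circular section σ = 32M/(πd³), so d³ = 32M/(π σ_allow) = 32×122000/(π×75.88) = 16380 mm³.
d = 25.39 mm.

d = 25.4 mm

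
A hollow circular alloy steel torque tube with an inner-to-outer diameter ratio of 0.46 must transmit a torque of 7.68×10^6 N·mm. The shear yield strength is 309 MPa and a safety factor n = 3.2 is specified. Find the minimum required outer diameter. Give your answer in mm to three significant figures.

τ_allow = 309/3.2 = 96.56 MPa.
For a hollow shaft τ = 16T/[πd_o³(1−k⁴)] with k = 0.46, so 1−k⁴ = 0.9552.
d_o³ = 16T/[π τ_allow (1−k⁴)] = 16×7680000/(π×96.56×0.9552) = 424000 mm³.
d_o = 75.13 mm.

d_o = 75.1 mm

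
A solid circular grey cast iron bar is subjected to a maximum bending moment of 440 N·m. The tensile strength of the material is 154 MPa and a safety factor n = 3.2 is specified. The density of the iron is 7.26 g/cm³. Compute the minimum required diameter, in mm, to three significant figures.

d = 45.3 mm

σ_allow = 154/3.2 = 48.12 MPa.
For a solid circular section σ = 32M/(πd³), so d³ = 32M/(π σ_allow) = 32×440000/(π×48.12) = 93130 mm³.
d = 45.33 mm.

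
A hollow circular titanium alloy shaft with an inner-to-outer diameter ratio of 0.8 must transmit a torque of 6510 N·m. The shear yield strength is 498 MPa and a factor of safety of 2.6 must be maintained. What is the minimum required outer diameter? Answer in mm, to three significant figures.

τ_allow = 498/2.6 = 191.5 MPa.
For a hollow shaft τ = 16T/[πd_o³(1−k⁴)] with k = 0.8, so 1−k⁴ = 0.5904.
d_o³ = 16T/[π τ_allow (1−k⁴)] = 16×6510000/(π×191.5×0.5904) = 293200 mm³.
d_o = 66.43 mm.

d_o = 66.4 mm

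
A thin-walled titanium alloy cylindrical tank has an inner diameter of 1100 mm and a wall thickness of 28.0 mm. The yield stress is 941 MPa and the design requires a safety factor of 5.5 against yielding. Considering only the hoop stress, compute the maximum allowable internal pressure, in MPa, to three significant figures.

p_allow = 8.71 MPa

σ_allow = 941/5.5 = 171.1 MPa.
σ_h = pD/(2t) → p_allow = 2σ_allow t/D = 2×171.1×28.0/1100 = 8.710 MPa.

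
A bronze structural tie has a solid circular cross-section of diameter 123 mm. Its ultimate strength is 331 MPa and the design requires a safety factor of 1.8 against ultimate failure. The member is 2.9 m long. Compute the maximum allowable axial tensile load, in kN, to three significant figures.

F_allow = 2190 kN

σ_allow = 331/1.8 = 183.9 MPa.
A = πd²/4 = π×123²/4 = 11880 mm².
F_allow = σ_allow × A = 183.9×11880 = 2.185×10^6 N.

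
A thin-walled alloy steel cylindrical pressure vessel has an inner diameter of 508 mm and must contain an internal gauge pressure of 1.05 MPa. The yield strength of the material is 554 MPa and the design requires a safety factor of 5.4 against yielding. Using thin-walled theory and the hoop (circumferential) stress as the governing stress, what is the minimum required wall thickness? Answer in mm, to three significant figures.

σ_allow = 554/5.4 = 102.6 MPa.
Hoop stress σ_h = pD/(2t), so t = pD/(2σ_allow) = 1.05×508/(2×102.6) = 2.600 mm.

t = 2.60 mm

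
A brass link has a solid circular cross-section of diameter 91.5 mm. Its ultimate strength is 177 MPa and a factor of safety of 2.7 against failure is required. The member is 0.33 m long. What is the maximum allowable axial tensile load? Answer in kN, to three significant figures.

F_allow = 431 kN

σ_allow = 177/2.7 = 65.56 MPa.
A = πd²/4 = π×91.5²/4 = 6576 mm².
F_allow = σ_allow × A = 65.56×6576 = 431100 N.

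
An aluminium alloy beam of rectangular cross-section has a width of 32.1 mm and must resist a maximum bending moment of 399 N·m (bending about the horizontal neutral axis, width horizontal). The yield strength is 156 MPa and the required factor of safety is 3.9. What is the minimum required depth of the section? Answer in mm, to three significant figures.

σ_allow = 156/3.9 = 40.00 MPa.
For a rectangular section σ = 6M/(bh²), so h² = 6M/(b σ_allow) = 6×399000/(32.1×40.00) = 1864 mm².
h = 43.18 mm.

h = 43.2 mm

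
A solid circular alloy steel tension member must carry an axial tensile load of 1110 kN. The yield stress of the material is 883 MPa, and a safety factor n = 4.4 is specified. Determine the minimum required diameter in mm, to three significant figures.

d = 83.9 mm

Allowable stress σ_allow = 883/4.4 = 200.7 MPa.
Required area A = F/σ_allow = 1110000/200.7 = 5531 mm².
A = πd²/4 → d = √(4A/π) = 83.92 mm.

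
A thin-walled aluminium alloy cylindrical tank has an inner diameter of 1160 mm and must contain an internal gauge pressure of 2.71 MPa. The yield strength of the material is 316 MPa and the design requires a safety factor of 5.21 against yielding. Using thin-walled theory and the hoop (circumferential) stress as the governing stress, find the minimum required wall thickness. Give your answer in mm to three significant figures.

t = 25.9 mm

σ_allow = 316/5.21 = 60.65 MPa.
Hoop stress σ_h = pD/(2t), so t = pD/(2σ_allow) = 2.71×1160/(2×60.65) = 25.91 mm.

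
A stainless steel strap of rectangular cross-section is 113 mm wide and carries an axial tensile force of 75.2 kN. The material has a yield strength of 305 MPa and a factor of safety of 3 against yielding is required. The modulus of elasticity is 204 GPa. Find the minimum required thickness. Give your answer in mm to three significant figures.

σ_allow = 305/3 = 101.7 MPa.
Required area A = F/σ_allow = 75200/101.7 = 739.7 mm².
t = A/w = 739.7/113 = 6.546 mm.

t = 6.55 mm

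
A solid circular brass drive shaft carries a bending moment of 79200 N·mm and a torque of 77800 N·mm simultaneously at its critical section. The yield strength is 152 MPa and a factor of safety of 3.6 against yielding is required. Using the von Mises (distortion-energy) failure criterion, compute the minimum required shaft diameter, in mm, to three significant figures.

σ_allow = σ_y/n = 152/3.6 = 42.22 MPa.
For a solid shaft σ_b = 32M/(πd³) and τ = 16T/(πd³), so the von Mises stress is σ' = (16/πd³)·√(4M²+3T²).
√(4M²+3T²) = √(4×(79200)² + 3×(77800)²) = 208000 N·mm.
d³ = 16×208000/(π×42.22) = 25090 mm³.
d = 29.27 mm.

d = 29.3 mm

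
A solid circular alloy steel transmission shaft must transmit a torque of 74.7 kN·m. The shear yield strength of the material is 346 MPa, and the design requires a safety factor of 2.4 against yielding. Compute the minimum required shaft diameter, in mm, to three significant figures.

d = 138 mm

Allowable shear stress τ_allow = 346/2.4 = 144.2 MPa.
For a solid shaft τ = 16T/(πd³), so d³ = 16T/(π τ_allow) = 16×7.4700×10^7/(π×144.2) = 2.639×10^6 mm³.
d = (2.639×10^6)^(1/3) = 138.2 mm.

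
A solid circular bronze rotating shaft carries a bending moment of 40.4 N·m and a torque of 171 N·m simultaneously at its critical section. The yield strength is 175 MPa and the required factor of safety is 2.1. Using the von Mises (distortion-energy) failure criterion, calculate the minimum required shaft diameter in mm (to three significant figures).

d = 26.6 mm

σ_allow = σ_y/n = 175/2.1 = 83.33 MPa.
For a solid shaft σ_b = 32M/(πd³) and τ = 16T/(πd³), so the von Mises stress is σ' = (16/πd³)·√(4M²+3T²).
√(4M²+3T²) = √(4×(40400)² + 3×(171000)²) = 307000 N·mm.
d³ = 16×307000/(π×83.33) = 18760 mm³.
d = 26.57 mm.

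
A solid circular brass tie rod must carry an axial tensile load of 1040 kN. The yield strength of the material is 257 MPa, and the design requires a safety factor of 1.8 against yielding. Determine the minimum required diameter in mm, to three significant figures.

Allowable stress σ_allow = 257/1.8 = 142.8 MPa.
Required area A = F/σ_allow = 1040000/142.8 = 7284 mm².
A = πd²/4 → d = √(4A/π) = 96.30 mm.

d = 96.3 mm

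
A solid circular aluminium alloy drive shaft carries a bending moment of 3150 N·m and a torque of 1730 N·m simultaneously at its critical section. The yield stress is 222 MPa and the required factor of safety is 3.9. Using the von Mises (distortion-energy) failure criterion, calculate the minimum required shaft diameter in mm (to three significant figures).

d = 85.5 mm

σ_allow = σ_y/n = 222/3.9 = 56.92 MPa.
For a solid shaft σ_b = 32M/(πd³) and τ = 16T/(πd³), so the von Mises stress is σ' = (16/πd³)·√(4M²+3T²).
√(4M²+3T²) = √(4×(3.150×10^6)² + 3×(1.730×10^6)²) = 6.976×10^6 N·mm.
d³ = 16×6.976×10^6/(π×56.92) = 624200 mm³.
d = 85.46 mm.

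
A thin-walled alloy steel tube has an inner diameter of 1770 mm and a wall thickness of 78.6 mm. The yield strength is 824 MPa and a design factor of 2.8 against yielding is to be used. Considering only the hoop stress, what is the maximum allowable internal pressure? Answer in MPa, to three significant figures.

σ_allow = 824/2.8 = 294.3 MPa.
σ_h = pD/(2t) → p_allow = 2σ_allow t/D = 2×294.3×78.6/1770 = 26.14 MPa.

p_allow = 26.1 MPa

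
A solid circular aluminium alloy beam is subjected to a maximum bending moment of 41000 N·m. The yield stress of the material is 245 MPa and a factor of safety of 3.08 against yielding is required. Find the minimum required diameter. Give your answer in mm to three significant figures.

σ_allow = 245/3.08 = 79.55 MPa.
For a solid circular section σ = 32M/(πd³), so d³ = 32M/(π σ_allow) = 32×4.1000×10^7/(π×79.55) = 5.250×10^6 mm³.
d = 173.8 mm.

d = 174 mm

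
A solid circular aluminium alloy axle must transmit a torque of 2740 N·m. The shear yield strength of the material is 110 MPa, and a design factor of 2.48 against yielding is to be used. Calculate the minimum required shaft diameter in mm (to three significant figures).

d = 68.0 mm

Allowable shear stress τ_allow = 110/2.48 = 44.35 MPa.
For a solid shaft τ = 16T/(πd³), so d³ = 16T/(π τ_allow) = 16×2740000/(π×44.35) = 314600 mm³.
d = (314600)^(1/3) = 68.01 mm.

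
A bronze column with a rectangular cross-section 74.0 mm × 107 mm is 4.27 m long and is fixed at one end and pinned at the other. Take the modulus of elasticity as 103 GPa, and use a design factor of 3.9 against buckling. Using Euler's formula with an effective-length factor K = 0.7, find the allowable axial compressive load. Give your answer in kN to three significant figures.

Buckling occurs about the weak axis: I_min = h·b³/12 = 107×74.0³/12 = 3.613×10^6 mm⁴ (b = 74.0 mm is the smaller dimension).
Effective length L_e = KL = 0.7×4.27 m = 2989 mm.
Euler critical load P_cr = π²EI/L_e² = π²×103000×3.613×10^6/2989² = 411100 N.
P_allow = P_cr/n = 411100/3.9 = 105400 N.

P_allow = 105 kN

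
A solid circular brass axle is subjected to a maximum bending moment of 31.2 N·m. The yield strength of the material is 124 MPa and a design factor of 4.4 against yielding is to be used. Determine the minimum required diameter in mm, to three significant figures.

d = 22.4 mm

σ_allow = 124/4.4 = 28.18 MPa.
For a solid circular section σ = 32M/(πd³), so d³ = 32M/(π σ_allow) = 32×31200/(π×28.18) = 11280 mm³.
d = 22.42 mm.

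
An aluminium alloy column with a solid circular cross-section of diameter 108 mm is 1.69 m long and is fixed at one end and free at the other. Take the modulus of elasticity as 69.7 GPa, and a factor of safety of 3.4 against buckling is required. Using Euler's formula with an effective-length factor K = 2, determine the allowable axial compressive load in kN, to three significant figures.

I = πd⁴/64 = π×108⁴/64 = 6.678×10^6 mm⁴.
Effective length L_e = KL = 2×1.69 m = 3380 mm.
Euler critical load P_cr = π²EI/L_e² = π²×69700×6.678×10^6/3380² = 402100 N.
P_allow = P_cr/n = 402100/3.4 = 118300 N.

P_allow = 118 kN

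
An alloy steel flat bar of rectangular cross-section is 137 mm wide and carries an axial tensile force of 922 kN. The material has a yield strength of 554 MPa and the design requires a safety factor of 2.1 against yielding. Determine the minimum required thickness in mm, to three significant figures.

t = 25.5 mm

σ_allow = 554/2.1 = 263.8 MPa.
Required area A = F/σ_allow = 922000/263.8 = 3495 mm².
t = A/w = 3495/137 = 25.51 mm.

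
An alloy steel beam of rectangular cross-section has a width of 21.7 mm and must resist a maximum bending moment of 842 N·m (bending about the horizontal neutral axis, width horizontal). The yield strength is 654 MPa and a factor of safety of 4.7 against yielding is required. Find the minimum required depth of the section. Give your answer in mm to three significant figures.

h = 40.9 mm

σ_allow = 654/4.7 = 139.1 MPa.
For a rectangular section σ = 6M/(bh²), so h² = 6M/(b σ_allow) = 6×842000/(21.7×139.1) = 1673 mm².
h = 40.90 mm.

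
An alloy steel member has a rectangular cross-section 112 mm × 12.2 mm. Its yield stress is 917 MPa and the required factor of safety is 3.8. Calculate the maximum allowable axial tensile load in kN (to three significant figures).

F_allow = 330 kN

σ_allow = 917/3.8 = 241.3 MPa.
A = 112×12.2 = 1366 mm².
F_allow = σ_allow × A = 241.3×1366 = 329700 N.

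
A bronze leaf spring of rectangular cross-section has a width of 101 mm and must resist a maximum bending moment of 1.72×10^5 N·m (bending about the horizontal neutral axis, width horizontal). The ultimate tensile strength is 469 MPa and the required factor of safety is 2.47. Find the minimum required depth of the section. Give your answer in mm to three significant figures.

σ_allow = 469/2.47 = 189.9 MPa.
For a rectangular section σ = 6M/(bh²), so h² = 6M/(b σ_allow) = 6×1.7200×10^8/(101×189.9) = 53810 mm².
h = 232.0 mm.

h = 232 mm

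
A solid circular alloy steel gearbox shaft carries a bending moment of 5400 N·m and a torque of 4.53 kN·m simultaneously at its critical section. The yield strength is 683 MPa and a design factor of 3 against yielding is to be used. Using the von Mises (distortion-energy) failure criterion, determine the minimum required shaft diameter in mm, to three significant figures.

d = 66.8 mm

σ_allow = σ_y/n = 683/3 = 227.7 MPa.
For a solid shaft σ_b = 32M/(πd³) and τ = 16T/(πd³), so the von Mises stress is σ' = (16/πd³)·√(4M²+3T²).
√(4M²+3T²) = √(4×(5.400×10^6)² + 3×(4.530×10^6)²) = 1.335×10^7 N·mm.
d³ = 16×1.335×10^7/(π×227.7) = 298600 mm³.
d = 66.84 mm.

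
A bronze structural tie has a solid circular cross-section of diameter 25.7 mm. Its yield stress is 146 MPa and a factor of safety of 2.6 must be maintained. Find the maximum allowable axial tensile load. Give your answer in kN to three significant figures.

σ_allow = 146/2.6 = 56.15 MPa.
A = πd²/4 = π×25.7²/4 = 518.7 mm².
F_allow = σ_allow × A = 56.15×518.7 = 29130 N.

F_allow = 29.1 kN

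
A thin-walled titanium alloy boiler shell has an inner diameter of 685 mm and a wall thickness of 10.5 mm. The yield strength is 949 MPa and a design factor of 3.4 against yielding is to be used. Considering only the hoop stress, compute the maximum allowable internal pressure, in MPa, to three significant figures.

p_allow = 8.56 MPa

σ_allow = 949/3.4 = 279.1 MPa.
σ_h = pD/(2t) → p_allow = 2σ_allow t/D = 2×279.1×10.5/685 = 8.557 MPa.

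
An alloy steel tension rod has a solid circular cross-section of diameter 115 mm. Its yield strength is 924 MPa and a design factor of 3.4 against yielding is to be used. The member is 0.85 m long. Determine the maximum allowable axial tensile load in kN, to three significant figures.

σ_allow = 924/3.4 = 271.8 MPa.
A = πd²/4 = π×115²/4 = 10390 mm².
F_allow = σ_allow × A = 271.8×10390 = 2.823×10^6 N.

F_allow = 2820 kN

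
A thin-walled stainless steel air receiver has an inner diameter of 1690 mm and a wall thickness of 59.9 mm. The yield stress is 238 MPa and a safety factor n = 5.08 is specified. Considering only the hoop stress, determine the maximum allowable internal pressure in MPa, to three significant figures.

p_allow = 3.32 MPa

σ_allow = 238/5.08 = 46.85 MPa.
σ_h = pD/(2t) → p_allow = 2σ_allow t/D = 2×46.85×59.9/1690 = 3.321 MPa.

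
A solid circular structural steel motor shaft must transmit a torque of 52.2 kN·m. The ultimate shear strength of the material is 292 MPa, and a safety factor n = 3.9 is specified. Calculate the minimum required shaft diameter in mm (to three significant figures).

Allowable shear stress τ_allow = 292/3.9 = 74.87 MPa.
For a solid shaft τ = 16T/(πd³), so d³ = 16T/(π τ_allow) = 16×5.2200×10^7/(π×74.87) = 3.551×10^6 mm³.
d = (3.551×10^6)^(1/3) = 152.6 mm.

d = 153 mm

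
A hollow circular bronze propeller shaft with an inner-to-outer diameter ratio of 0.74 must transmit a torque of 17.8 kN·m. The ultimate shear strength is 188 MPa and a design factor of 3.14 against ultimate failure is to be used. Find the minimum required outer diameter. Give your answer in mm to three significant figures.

d_o = 129 mm

τ_allow = 188/3.14 = 59.87 MPa.
For a hollow shaft τ = 16T/[πd_o³(1−k⁴)] with k = 0.74, so 1−k⁴ = 0.7001.
d_o³ = 16T/[π τ_allow (1−k⁴)] = 16×1.7800×10^7/(π×59.87×0.7001) = 2.163×10^6 mm³.
d_o = 129.3 mm.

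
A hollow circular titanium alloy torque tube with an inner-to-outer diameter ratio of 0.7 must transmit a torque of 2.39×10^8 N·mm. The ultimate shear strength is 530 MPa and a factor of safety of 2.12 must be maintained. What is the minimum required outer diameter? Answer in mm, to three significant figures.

d_o = 186 mm

τ_allow = 530/2.12 = 250.0 MPa.
For a hollow shaft τ = 16T/[πd_o³(1−k⁴)] with k = 0.7, so 1−k⁴ = 0.7599.
d_o³ = 16T/[π τ_allow (1−k⁴)] = 16×2.3900×10^8/(π×250.0×0.7599) = 6.407×10^6 mm³.
d_o = 185.7 mm.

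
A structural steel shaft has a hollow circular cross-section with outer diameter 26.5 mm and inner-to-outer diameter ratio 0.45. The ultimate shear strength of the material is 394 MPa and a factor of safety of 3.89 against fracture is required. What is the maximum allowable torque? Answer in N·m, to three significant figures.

T_allow = 355 N·m

τ_allow = 394/3.89 = 101.3 MPa.
For a hollow shaft T_allow = τ_allow·πd_o³(1−k⁴)/16 with 1−k⁴ = 0.9590, so πd_o³(1−k⁴)/16 = 3504 mm³.
T_allow = 101.3×3504 = 354900 N·mm = 354.9 N·m.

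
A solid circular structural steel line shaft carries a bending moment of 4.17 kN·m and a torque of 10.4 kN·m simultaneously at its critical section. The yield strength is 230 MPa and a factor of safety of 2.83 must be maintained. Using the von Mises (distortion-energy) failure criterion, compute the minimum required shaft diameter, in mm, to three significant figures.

σ_allow = σ_y/n = 230/2.83 = 81.27 MPa.
For a solid shaft σ_b = 32M/(πd³) and τ = 16T/(πd³), so the von Mises stress is σ' = (16/πd³)·√(4M²+3T²).
√(4M²+3T²) = √(4×(4.170×10^6)² + 3×(1.040×10^7)²) = 1.985×10^7 N·mm.
d³ = 16×1.985×10^7/(π×81.27) = 1.244×10^6 mm³.
d = 107.5 mm.

d = 108 mm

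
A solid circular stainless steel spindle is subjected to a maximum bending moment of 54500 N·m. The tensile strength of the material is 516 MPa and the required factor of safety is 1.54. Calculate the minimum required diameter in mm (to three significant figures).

σ_allow = 516/1.54 = 335.1 MPa.
For a solid circular section σ = 32M/(πd³), so d³ = 32M/(π σ_allow) = 32×5.4500×10^7/(π×335.1) = 1.657×10^6 mm³.
d = 118.3 mm.

d = 118 mm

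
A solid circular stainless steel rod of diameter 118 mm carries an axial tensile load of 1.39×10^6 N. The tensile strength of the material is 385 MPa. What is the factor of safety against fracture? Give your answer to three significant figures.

n = 3.03

A = πd²/4 = 10940 mm².
σ = F/A = 1390000/10940 = 127.1 MPa.
n = 385/127.1 = 3.029.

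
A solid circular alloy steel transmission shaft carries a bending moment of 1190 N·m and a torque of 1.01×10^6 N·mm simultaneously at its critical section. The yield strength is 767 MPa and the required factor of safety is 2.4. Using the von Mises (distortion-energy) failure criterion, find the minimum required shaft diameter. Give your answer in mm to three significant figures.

σ_allow = σ_y/n = 767/2.4 = 319.6 MPa.
For a solid shaft σ_b = 32M/(πd³) and τ = 16T/(πd³), so the von Mises stress is σ' = (16/πd³)·√(4M²+3T²).
√(4M²+3T²) = √(4×(1.190×10^6)² + 3×(1.010×10^6)²) = 2.954×10^6 N·mm.
d³ = 16×2.954×10^6/(π×319.6) = 47070 mm³.
d = 36.11 mm.

d = 36.1 mm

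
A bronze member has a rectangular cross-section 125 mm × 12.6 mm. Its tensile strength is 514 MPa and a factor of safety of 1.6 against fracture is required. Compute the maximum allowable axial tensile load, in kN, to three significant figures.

σ_allow = 514/1.6 = 321.2 MPa.
A = 125×12.6 = 1575 mm².
F_allow = σ_allow × A = 321.2×1575 = 506000 N.

F_allow = 506 kN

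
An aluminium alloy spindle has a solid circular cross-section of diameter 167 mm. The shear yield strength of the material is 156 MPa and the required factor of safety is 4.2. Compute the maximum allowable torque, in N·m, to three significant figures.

τ_allow = 156/4.2 = 37.14 MPa.
For a solid shaft T_allow = τ_allow·πd³/16; πd³/16 = π×167³/16 = 914500 mm³.
T_allow = 37.14×914500 = 3.397×10^7 N·mm = 33970 N·m.

T_allow = 34000 N·m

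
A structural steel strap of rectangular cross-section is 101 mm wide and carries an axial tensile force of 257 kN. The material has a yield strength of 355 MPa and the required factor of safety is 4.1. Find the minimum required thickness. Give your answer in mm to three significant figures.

σ_allow = 355/4.1 = 86.59 MPa.
Required area A = F/σ_allow = 257000/86.59 = 2968 mm².
t = A/w = 2968/101 = 29.39 mm.

t = 29.4 mm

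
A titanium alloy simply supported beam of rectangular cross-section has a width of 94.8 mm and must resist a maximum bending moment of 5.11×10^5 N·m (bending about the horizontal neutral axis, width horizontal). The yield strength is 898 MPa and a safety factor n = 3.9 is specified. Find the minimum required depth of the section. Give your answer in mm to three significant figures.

h = 375 mm

σ_allow = 898/3.9 = 230.3 MPa.
For a rectangular section σ = 6M/(bh²), so h² = 6M/(b σ_allow) = 6×5.1100×10^8/(94.8×230.3) = 140500 mm².
h = 374.8 mm.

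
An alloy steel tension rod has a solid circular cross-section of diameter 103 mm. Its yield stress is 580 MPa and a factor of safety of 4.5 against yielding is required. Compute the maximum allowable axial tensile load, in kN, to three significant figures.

σ_allow = 580/4.5 = 128.9 MPa.
A = πd²/4 = π×103²/4 = 8332 mm².
F_allow = σ_allow × A = 128.9×8332 = 1.074×10^6 N.

F_allow = 1070 kN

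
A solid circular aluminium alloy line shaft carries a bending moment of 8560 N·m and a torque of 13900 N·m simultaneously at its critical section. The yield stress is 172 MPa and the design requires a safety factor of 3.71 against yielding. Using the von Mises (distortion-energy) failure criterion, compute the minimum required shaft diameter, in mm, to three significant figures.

d = 148 mm

σ_allow = σ_y/n = 172/3.71 = 46.36 MPa.
For a solid shaft σ_b = 32M/(πd³) and τ = 16T/(πd³), so the von Mises stress is σ' = (16/πd³)·√(4M²+3T²).
√(4M²+3T²) = √(4×(8.560×10^6)² + 3×(1.390×10^7)²) = 2.954×10^7 N·mm.
d³ = 16×2.954×10^7/(π×46.36) = 3.245×10^6 mm³.
d = 148.1 mm.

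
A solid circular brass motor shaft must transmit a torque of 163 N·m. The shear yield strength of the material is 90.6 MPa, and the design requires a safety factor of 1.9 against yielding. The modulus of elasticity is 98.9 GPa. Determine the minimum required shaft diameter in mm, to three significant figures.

Allowable shear stress τ_allow = 90.6/1.9 = 47.68 MPa.
For a solid shaft τ = 16T/(πd³), so d³ = 16T/(π τ_allow) = 16×163000/(π×47.68) = 17410 mm³.
d = (17410)^(1/3) = 25.92 mm.

d = 25.9 mm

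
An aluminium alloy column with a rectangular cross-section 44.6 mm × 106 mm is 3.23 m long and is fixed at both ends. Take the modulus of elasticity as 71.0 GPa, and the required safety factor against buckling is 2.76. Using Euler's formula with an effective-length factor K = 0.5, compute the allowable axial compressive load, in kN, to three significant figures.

P_allow = 76.3 kN

Buckling occurs about the weak axis: I_min = h·b³/12 = 106×44.6³/12 = 783700 mm⁴ (b = 44.6 mm is the smaller dimension).
Effective length L_e = KL = 0.5×3.23 m = 1615 mm.
Euler critical load P_cr = π²EI/L_e² = π²×71000×783700/1615² = 210500 N.
P_allow = P_cr/n = 210500/2.76 = 76280 N.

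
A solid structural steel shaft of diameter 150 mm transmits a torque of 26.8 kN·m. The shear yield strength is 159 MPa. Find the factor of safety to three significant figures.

τ = 16T/(πd³) = 16×2.6800×10^7/(π×150³) = 40.44 MPa.
n = τ_limit/τ = 159/40.44 = 3.932.

n = 3.93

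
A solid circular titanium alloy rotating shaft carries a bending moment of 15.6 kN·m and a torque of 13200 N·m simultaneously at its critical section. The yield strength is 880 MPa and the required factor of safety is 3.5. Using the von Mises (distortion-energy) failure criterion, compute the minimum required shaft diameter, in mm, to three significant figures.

σ_allow = σ_y/n = 880/3.5 = 251.4 MPa.
For a solid shaft σ_b = 32M/(πd³) and τ = 16T/(πd³), so the von Mises stress is σ' = (16/πd³)·√(4M²+3T²).
√(4M²+3T²) = √(4×(1.560×10^7)² + 3×(1.320×10^7)²) = 3.868×10^7 N·mm.
d³ = 16×3.868×10^7/(π×251.4) = 783500 mm³.
d = 92.19 mm.

d = 92.2 mm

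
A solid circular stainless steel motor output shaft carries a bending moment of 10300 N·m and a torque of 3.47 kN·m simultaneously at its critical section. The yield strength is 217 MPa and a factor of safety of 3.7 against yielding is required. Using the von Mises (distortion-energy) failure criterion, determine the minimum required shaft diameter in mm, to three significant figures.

d = 123 mm

σ_allow = σ_y/n = 217/3.7 = 58.65 MPa.
For a solid shaft σ_b = 32M/(πd³) and τ = 16T/(πd³), so the von Mises stress is σ' = (16/πd³)·√(4M²+3T²).
√(4M²+3T²) = √(4×(1.030×10^7)² + 3×(3.470×10^6)²) = 2.146×10^7 N·mm.
d³ = 16×2.146×10^7/(π×58.65) = 1.863×10^6 mm³.
d = 123.1 mm.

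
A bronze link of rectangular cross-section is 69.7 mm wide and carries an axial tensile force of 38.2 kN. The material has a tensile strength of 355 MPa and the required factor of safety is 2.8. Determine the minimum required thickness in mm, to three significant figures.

σ_allow = 355/2.8 = 126.8 MPa.
Required area A = F/σ_allow = 38200/126.8 = 301.3 mm².
t = A/w = 301.3/69.7 = 4.323 mm.

t = 4.32 mm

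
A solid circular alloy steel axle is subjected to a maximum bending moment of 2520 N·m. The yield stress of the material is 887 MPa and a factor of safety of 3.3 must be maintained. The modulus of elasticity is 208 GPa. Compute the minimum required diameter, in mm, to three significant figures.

σ_allow = 887/3.3 = 268.8 MPa.
For a solid circular section σ = 32M/(πd³), so d³ = 32M/(π σ_allow) = 32×2520000/(π×268.8) = 95500 mm³.
d = 45.71 mm.

d = 45.7 mm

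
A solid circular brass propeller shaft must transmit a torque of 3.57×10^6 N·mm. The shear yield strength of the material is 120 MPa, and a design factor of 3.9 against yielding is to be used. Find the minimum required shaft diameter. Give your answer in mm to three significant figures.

d = 83.9 mm

Allowable shear stress τ_allow = 120/3.9 = 30.77 MPa.
For a solid shaft τ = 16T/(πd³), so d³ = 16T/(π τ_allow) = 16×3570000/(π×30.77) = 590900 mm³.
d = (590900)^(1/3) = 83.92 mm.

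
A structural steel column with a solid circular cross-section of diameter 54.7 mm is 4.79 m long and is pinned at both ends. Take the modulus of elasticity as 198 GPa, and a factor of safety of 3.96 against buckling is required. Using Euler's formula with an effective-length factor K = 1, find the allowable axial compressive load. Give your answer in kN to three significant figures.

I = πd⁴/64 = π×54.7⁴/64 = 439500 mm⁴.
Effective length L_e = KL = 1×4.79 m = 4790 mm.
Euler critical load P_cr = π²EI/L_e² = π²×198000×439500/4790² = 37430 N.
P_allow = P_cr/n = 37430/3.96 = 9452 N.

P_allow = 9.45 kN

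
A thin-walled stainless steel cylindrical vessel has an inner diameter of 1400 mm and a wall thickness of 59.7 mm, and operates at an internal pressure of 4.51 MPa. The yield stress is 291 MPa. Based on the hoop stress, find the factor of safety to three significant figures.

σ_h = pD/(2t) = 4.51×1400/(2×59.7) = 52.88 MPa.
n = 291/52.88 = 5.503.

n = 5.50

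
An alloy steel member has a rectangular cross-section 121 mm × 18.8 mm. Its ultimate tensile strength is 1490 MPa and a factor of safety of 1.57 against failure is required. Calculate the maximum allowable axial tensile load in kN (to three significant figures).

F_allow = 2160 kN

σ_allow = 1490/1.57 = 949.0 MPa.
A = 121×18.8 = 2275 mm².
F_allow = σ_allow × A = 949.0×2275 = 2.159×10^6 N.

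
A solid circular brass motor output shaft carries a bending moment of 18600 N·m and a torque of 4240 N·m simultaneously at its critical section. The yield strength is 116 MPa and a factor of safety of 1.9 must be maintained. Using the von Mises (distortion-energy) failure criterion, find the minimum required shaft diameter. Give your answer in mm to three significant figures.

σ_allow = σ_y/n = 116/1.9 = 61.05 MPa.
For a solid shaft σ_b = 32M/(πd³) and τ = 16T/(πd³), so the von Mises stress is σ' = (16/πd³)·√(4M²+3T²).
√(4M²+3T²) = √(4×(1.860×10^7)² + 3×(4.240×10^6)²) = 3.792×10^7 N·mm.
d³ = 16×3.792×10^7/(π×61.05) = 3.163×10^6 mm³.
d = 146.8 mm.

d = 147 mm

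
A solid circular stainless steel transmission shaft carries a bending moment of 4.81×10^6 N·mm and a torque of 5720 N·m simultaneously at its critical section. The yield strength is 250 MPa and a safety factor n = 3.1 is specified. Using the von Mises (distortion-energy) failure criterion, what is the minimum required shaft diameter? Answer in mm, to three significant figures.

d = 95.5 mm

σ_allow = σ_y/n = 250/3.1 = 80.65 MPa.
For a solid shaft σ_b = 32M/(πd³) and τ = 16T/(πd³), so the von Mises stress is σ' = (16/πd³)·√(4M²+3T²).
√(4M²+3T²) = √(4×(4.810×10^6)² + 3×(5.720×10^6)²) = 1.381×10^7 N·mm.
d³ = 16×1.381×10^7/(π×80.65) = 872100 mm³.
d = 95.54 mm.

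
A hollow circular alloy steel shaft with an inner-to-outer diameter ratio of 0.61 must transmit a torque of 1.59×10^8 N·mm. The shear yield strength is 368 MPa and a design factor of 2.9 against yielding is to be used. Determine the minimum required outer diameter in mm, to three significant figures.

d_o = 195 mm

τ_allow = 368/2.9 = 126.9 MPa.
For a hollow shaft τ = 16T/[πd_o³(1−k⁴)] with k = 0.61, so 1−k⁴ = 0.8615.
d_o³ = 16T/[π τ_allow (1−k⁴)] = 16×1.5900×10^8/(π×126.9×0.8615) = 7.407×10^6 mm³.
d_o = 194.9 mm.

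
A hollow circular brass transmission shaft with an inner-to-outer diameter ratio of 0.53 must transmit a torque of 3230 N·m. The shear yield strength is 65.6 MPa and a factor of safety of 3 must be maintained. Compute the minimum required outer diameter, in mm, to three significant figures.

τ_allow = 65.6/3 = 21.87 MPa.
For a hollow shaft τ = 16T/[πd_o³(1−k⁴)] with k = 0.53, so 1−k⁴ = 0.9211.
d_o³ = 16T/[π τ_allow (1−k⁴)] = 16×3230000/(π×21.87×0.9211) = 816700 mm³.
d_o = 93.47 mm.

d_o = 93.5 mm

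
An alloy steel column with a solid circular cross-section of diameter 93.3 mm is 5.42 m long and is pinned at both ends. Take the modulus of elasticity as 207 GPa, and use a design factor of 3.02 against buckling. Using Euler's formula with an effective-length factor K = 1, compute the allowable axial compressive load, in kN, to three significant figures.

P_allow = 85.7 kN

I = πd⁴/64 = π×93.3⁴/64 = 3.720×10^6 mm⁴.
Effective length L_e = KL = 1×5.42 m = 5420 mm.
Euler critical load P_cr = π²EI/L_e² = π²×207000×3.720×10^6/5420² = 258700 N.
P_allow = P_cr/n = 258700/3.02 = 85660 N.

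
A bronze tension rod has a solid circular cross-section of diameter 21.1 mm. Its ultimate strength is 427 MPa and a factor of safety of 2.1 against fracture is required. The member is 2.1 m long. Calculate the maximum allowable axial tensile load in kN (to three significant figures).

σ_allow = 427/2.1 = 203.3 MPa.
A = πd²/4 = π×21.1²/4 = 349.7 mm².
F_allow = σ_allow × A = 203.3×349.7 = 71100 N.

F_allow = 71.1 kN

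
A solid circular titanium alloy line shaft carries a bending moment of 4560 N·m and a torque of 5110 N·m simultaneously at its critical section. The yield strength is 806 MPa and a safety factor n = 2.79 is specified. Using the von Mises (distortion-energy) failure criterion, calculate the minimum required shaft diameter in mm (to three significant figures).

d = 60.7 mm

σ_allow = σ_y/n = 806/2.79 = 288.9 MPa.
For a solid shaft σ_b = 32M/(πd³) and τ = 16T/(πd³), so the von Mises stress is σ' = (16/πd³)·√(4M²+3T²).
√(4M²+3T²) = √(4×(4.560×10^6)² + 3×(5.110×10^6)²) = 1.271×10^7 N·mm.
d³ = 16×1.271×10^7/(π×288.9) = 224000 mm³.
d = 60.74 mm.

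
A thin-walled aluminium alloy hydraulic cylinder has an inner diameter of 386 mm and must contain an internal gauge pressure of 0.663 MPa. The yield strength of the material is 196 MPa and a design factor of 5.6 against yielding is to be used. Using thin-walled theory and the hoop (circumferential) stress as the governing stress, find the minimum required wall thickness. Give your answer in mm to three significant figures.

σ_allow = 196/5.6 = 35.00 MPa.
Hoop stress σ_h = pD/(2t), so t = pD/(2σ_allow) = 0.663×386/(2×35.00) = 3.656 mm.

t = 3.66 mm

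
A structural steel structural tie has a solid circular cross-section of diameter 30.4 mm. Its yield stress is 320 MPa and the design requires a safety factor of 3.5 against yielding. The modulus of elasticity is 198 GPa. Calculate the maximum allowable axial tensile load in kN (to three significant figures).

F_allow = 66.4 kN

σ_allow = 320/3.5 = 91.43 MPa.
A = πd²/4 = π×30.4²/4 = 725.8 mm².
F_allow = σ_allow × A = 91.43×725.8 = 66360 N.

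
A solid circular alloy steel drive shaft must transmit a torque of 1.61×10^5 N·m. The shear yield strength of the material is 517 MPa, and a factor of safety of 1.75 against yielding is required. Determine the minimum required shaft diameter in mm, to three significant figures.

Allowable shear stress τ_allow = 517/1.75 = 295.4 MPa.
For a solid shaft τ = 16T/(πd³), so d³ = 16T/(π τ_allow) = 16×1.6100×10^8/(π×295.4) = 2.776×10^6 mm³.
d = (2.776×10^6)^(1/3) = 140.5 mm.

d = 141 mm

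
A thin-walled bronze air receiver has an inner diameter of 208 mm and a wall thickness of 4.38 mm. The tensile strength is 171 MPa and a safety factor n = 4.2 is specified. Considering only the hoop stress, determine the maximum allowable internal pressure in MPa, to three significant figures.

σ_allow = 171/4.2 = 40.71 MPa.
σ_h = pD/(2t) → p_allow = 2σ_allow t/D = 2×40.71×4.38/208 = 1.715 MPa.

p_allow = 1.71 MPa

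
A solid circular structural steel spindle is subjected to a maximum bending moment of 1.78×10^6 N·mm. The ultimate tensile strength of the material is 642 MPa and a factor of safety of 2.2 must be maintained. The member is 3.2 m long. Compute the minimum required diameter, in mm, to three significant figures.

d = 39.6 mm

σ_allow = 642/2.2 = 291.8 MPa.
For a solid circular section σ = 32M/(πd³), so d³ = 32M/(π σ_allow) = 32×1780000/(π×291.8) = 62130 mm³.
d = 39.61 mm.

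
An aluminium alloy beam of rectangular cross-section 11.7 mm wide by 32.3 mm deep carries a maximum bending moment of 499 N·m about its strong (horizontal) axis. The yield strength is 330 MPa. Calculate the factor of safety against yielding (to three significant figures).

Section modulus S = bh²/6 = 11.7×32.3²/6 = 2034 mm³.
σ = M/S = 499000/2034 = 245.3 MPa.
n = 330/245.3 = 1.345.

n = 1.35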